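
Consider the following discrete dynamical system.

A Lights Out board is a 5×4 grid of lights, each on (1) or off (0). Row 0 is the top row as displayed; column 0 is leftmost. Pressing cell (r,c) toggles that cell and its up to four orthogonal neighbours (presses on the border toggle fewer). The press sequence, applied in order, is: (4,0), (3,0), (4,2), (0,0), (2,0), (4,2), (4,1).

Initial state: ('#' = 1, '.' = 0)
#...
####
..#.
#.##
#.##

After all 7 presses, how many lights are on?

step 0: #...
####
..#.
#.##
#.##
step 1: #...
####
..#.
..##
.###
step 2: #...
####
#.#.
####
####
step 3: #...
####
#.#.
##.#
#...
step 4: .#..
.###
#.#.
##.#
#...
step 5: .#..
####
.##.
.#.#
#...
step 6: .#..
####
.##.
.###
####
step 7: .#..
####
.##.
..##
...#

10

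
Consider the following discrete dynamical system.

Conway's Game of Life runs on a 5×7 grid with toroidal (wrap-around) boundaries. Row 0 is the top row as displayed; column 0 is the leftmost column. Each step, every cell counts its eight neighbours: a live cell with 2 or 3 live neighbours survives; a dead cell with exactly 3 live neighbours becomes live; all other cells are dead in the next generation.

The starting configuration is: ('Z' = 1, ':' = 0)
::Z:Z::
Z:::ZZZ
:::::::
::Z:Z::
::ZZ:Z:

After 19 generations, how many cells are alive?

4

[0] ::Z:Z::
Z:::ZZZ
:::::::
::Z:Z::
::ZZ:Z:
[1] :ZZ::::
:::ZZZZ
:::ZZ:Z
::Z:Z::
:ZZ::Z:
[2] ZZ::::Z
Z:::::Z
::Z:::Z
:ZZ:Z::
:::::::
[3] :Z::::Z
:::::Z:
::ZZ:ZZ
:ZZZ:::
::Z::::
[4] :::::::
Z:Z:ZZ:
:Z:Z:ZZ
:Z::Z::
Z::Z:::
[5] :Z:ZZ:Z
ZZZZZZ:
:Z:Z::Z
:Z:ZZZZ
:::::::
[6] :Z::::Z
:::::::
:::::::
:::ZZZZ
::::::Z
[7] Z::::::
:::::::
::::ZZ:
::::ZZZ
::::Z:Z
[8] :::::::
:::::::
::::Z:Z
:::Z::Z
Z:::Z:Z
[9] :::::::
:::::::
:::::Z:
:::ZZ:Z
Z::::ZZ
[10] ::::::Z
:::::::
::::ZZ:
Z:::Z::
Z:::ZZZ
[11] Z:::::Z
:::::Z:
::::ZZ:
Z::Z:::
Z:::Z::
[12] Z::::ZZ
::::ZZ:
::::ZZZ
:::Z:ZZ
ZZ:::::
[13] ZZ::ZZ:
Z::::::
:::Z:::
:::::::
:Z::Z::
[14] ZZ::ZZZ
ZZ::Z:Z
:::::::
:::::::
ZZ::ZZ:
[15] ::ZZ:::
:Z::Z::
Z::::::
:::::::
:Z::Z::
[16] :ZZZZ::
:ZZZ:::
:::::::
:::::::
::ZZ:::
[17] ::::Z::
:Z::Z::
::Z::::
:::::::
:Z::Z::
[18] :::ZZZ:
:::Z:::
:::::::
:::::::
:::::::
[19] :::ZZ::
:::Z:::
:::::::
:::::::
::::Z::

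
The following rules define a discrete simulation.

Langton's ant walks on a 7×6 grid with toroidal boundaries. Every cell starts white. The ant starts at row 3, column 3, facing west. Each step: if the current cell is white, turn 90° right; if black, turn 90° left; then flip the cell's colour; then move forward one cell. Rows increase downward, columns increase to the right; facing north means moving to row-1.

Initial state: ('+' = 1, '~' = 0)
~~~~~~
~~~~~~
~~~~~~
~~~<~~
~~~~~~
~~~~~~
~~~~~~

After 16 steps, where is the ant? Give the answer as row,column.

step 0: ~~~~~~
~~~~~~
~~~~~~
~~~<~~
~~~~~~
~~~~~~
~~~~~~
step 1: ~~~~~~
~~~~~~
~~~^~~
~~~+~~
~~~~~~
~~~~~~
~~~~~~
step 2: ~~~~~~
~~~~~~
~~~+>~
~~~+~~
~~~~~~
~~~~~~
~~~~~~
step 3: ~~~~~~
~~~~~~
~~~++~
~~~+v~
~~~~~~
~~~~~~
~~~~~~
step 4: ~~~~~~
~~~~~~
~~~++~
~~~<+~
~~~~~~
~~~~~~
~~~~~~
step 5: ~~~~~~
~~~~~~
~~~++~
~~~~+~
~~~v~~
~~~~~~
~~~~~~
step 6: ~~~~~~
~~~~~~
~~~++~
~~~~+~
~~<+~~
~~~~~~
~~~~~~
step 7: ~~~~~~
~~~~~~
~~~++~
~~^~+~
~~++~~
~~~~~~
~~~~~~
step 8: ~~~~~~
~~~~~~
~~~++~
~~+>+~
~~++~~
~~~~~~
~~~~~~
step 9: ~~~~~~
~~~~~~
~~~++~
~~+++~
~~+v~~
~~~~~~
~~~~~~
step 10: ~~~~~~
~~~~~~
~~~++~
~~+++~
~~+~>~
~~~~~~
~~~~~~
step 11: ~~~~~~
~~~~~~
~~~++~
~~+++~
~~+~+~
~~~~v~
~~~~~~
step 12: ~~~~~~
~~~~~~
~~~++~
~~+++~
~~+~+~
~~~<+~
~~~~~~
step 13: ~~~~~~
~~~~~~
~~~++~
~~+++~
~~+^+~
~~~++~
~~~~~~
step 14: ~~~~~~
~~~~~~
~~~++~
~~+++~
~~++>~
~~~++~
~~~~~~
step 15: ~~~~~~
~~~~~~
~~~++~
~~++^~
~~++~~
~~~++~
~~~~~~
step 16: ~~~~~~
~~~~~~
~~~++~
~~+<~~
~~++~~
~~~++~
~~~~~~

3,3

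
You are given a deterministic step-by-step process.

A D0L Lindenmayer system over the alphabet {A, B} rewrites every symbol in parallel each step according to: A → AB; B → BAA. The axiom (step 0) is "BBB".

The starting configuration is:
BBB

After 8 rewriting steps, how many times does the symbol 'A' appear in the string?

2448

[0] BBB
[1] BAABAABAA
[2] BAAABABBAAABABBAAABAB
[3] BAAABABABBAAABBAABAAABABABBAAABBAABAAABABABBAAABBAA
[4] BAAABABABBAAABBAAABBAABAAABABABBAABAAABABBAAABABABBAAABBAA…AABABABBAABAAABABBAAABABABBAAABBAAABBAABAAABABABBAABAAABAB  (len 123)
[5] BAAABABABBAAABBAAABBAABAAABABABBAABAAABABABBAABAAABABBAAAB…ABBAABAAABABBAAABABABBAAABBAAABBAABAAABABBAAABABABBAAABBAA  (len 297)
[6] BAAABABABBAAABBAAABBAABAAABABABBAABAAABABABBAABAAABABBAAAB…BAAABABABBAAABBAABAAABABABBAAABBAAABBAABAAABABABBAABAAABAB  (len 717)
[7] BAAABABABBAAABBAAABBAABAAABABABBAABAAABABABBAABAAABABBAAAB…ABBAABAAABABBAAABABABBAAABBAAABBAABAAABABBAAABABABBAAABBAA  (len 1731)
[8] BAAABABABBAAABBAAABBAABAAABABABBAABAAABABABBAABAAABABBAAAB…BAAABABABBAAABBAABAAABABABBAAABBAAABBAABAAABABABBAABAAABAB  (len 4179)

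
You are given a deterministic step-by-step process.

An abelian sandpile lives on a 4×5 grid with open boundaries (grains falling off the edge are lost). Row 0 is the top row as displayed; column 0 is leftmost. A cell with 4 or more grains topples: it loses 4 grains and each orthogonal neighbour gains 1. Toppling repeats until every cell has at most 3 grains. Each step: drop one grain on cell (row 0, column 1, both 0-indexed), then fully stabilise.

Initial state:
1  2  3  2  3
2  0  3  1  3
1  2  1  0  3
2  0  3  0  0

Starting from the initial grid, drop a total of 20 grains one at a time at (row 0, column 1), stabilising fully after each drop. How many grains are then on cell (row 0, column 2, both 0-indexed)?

k=0  1  2  3  2  3
2  0  3  1  3
1  2  1  0  3
2  0  3  0  0
k=1  1  3  3  2  3
2  0  3  1  3
1  2  1  0  3
2  0  3  0  0
k=2  2  1  1  3  3
2  2  0  2  3
1  2  2  0  3
2  0  3  0  0
k=3  2  2  1  3  3
2  2  0  2  3
1  2  2  0  3
2  0  3  0  0
k=4  2  3  1  3  3
2  2  0  2  3
1  2  2  0  3
2  0  3  0  0
k=5  3  0  2  3  3
2  3  0  2  3
1  2  2  0  3
2  0  3  0  0
k=6  3  1  2  3  3
2  3  0  2  3
1  2  2  0  3
2  0  3  0  0
k=7  3  2  2  3  3
2  3  0  2  3
1  2  2  0  3
2  0  3  0  0
k=8  3  3  2  3  3
2  3  0  2  3
1  2  2  0  3
2  0  3  0  0
k=9  1  2  3  3  3
0  1  1  2  3
2  3  2  0  3
2  0  3  0  0
k=10  1  3  3  3  3
0  1  1  2  3
2  3  2  0  3
2  0  3  0  0
k=11  2  1  1  2  1
0  2  3  0  2
2  3  2  2  0
2  0  3  0  1
k=12  2  2  1  2  1
0  2  3  0  2
2  3  2  2  0
2  0  3  0  1
k=13  2  3  1  2  1
0  2  3  0  2
2  3  2  2  0
2  0  3  0  1
k=14  3  0  2  2  1
0  3  3  0  2
2  3  2  2  0
2  0  3  0  1
k=15  3  1  2  2  1
0  3  3  0  2
2  3  2  2  0
2  0  3  0  1
k=16  3  2  2  2  1
0  3  3  0  2
2  3  2  2  0
2  0  3  0  1
k=17  3  3  2  2  1
0  3  3  0  2
2  3  2  2  0
2  0  3  0  1
k=18  0  3  0  3  1
2  2  2  1  2
3  1  1  3  0
2  2  0  1  1
k=19  1  0  1  3  1
2  3  2  1  2
3  1  1  3  0
2  2  0  1  1
k=20  1  1  1  3  1
2  3  2  1  2
3  1  1  3  0
2  2  0  1  1

1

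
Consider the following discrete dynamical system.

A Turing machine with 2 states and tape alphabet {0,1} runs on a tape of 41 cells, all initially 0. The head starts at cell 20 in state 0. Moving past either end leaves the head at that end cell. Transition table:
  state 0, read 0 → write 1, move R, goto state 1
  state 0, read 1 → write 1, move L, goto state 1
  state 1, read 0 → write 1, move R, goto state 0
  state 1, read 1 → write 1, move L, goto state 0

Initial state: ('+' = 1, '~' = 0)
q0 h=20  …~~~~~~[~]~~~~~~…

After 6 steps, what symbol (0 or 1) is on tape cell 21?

1

gen 0: q0 h=20  …~~~~~~[~]~~~~~~…
gen 1: q1 h=21  …~~~~~+[~]~~~~~~…
gen 2: q0 h=22  …~~~~++[~]~~~~~~…
gen 3: q1 h=23  …~~~+++[~]~~~~~~…
gen 4: q0 h=24  …~~++++[~]~~~~~~…
gen 5: q1 h=25  …~+++++[~]~~~~~~…
gen 6: q0 h=26  …++++++[~]~~~~~~…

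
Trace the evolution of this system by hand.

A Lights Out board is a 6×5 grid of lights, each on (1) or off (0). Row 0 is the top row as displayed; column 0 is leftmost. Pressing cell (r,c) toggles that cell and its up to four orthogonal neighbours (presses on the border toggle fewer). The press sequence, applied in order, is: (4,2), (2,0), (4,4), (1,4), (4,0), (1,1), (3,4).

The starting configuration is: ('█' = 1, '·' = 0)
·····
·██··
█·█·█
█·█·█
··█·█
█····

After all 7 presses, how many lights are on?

k=0  ·····
·██··
█·█·█
█·█·█
··█·█
█····
k=1  ·····
·██··
█·█·█
█···█
·█·██
█·█··
k=2  ·····
███··
·██·█
····█
·█·██
█·█··
k=3  ·····
███··
·██·█
·····
·█···
█·█·█
k=4  ····█
█████
·██··
·····
·█···
█·█·█
k=5  ····█
█████
·██··
█····
█····
··█·█
k=6  ·█··█
···██
··█··
█····
█····
··█·█
k=7  ·█··█
···██
··█·█
█··██
█···█
··█·█

13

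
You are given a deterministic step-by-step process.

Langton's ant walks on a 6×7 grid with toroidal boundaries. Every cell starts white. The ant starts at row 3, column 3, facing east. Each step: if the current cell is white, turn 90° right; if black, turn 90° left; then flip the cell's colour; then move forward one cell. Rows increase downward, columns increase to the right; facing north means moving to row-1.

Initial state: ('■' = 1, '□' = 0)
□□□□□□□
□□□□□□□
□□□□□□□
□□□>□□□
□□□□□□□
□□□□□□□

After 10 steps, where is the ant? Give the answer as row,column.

gen 0: □□□□□□□
□□□□□□□
□□□□□□□
□□□>□□□
□□□□□□□
□□□□□□□
gen 1: □□□□□□□
□□□□□□□
□□□□□□□
□□□■□□□
□□□v□□□
□□□□□□□
gen 2: □□□□□□□
□□□□□□□
□□□□□□□
□□□■□□□
□□<■□□□
□□□□□□□
gen 3: □□□□□□□
□□□□□□□
□□□□□□□
□□^■□□□
□□■■□□□
□□□□□□□
gen 4: □□□□□□□
□□□□□□□
□□□□□□□
□□■>□□□
□□■■□□□
□□□□□□□
gen 5: □□□□□□□
□□□□□□□
□□□^□□□
□□■□□□□
□□■■□□□
□□□□□□□
gen 6: □□□□□□□
□□□□□□□
□□□■>□□
□□■□□□□
□□■■□□□
□□□□□□□
gen 7: □□□□□□□
□□□□□□□
□□□■■□□
□□■□v□□
□□■■□□□
□□□□□□□
gen 8: □□□□□□□
□□□□□□□
□□□■■□□
□□■<■□□
□□■■□□□
□□□□□□□
gen 9: □□□□□□□
□□□□□□□
□□□^■□□
□□■■■□□
□□■■□□□
□□□□□□□
gen 10: □□□□□□□
□□□□□□□
□□<□■□□
□□■■■□□
□□■■□□□
□□□□□□□

2,2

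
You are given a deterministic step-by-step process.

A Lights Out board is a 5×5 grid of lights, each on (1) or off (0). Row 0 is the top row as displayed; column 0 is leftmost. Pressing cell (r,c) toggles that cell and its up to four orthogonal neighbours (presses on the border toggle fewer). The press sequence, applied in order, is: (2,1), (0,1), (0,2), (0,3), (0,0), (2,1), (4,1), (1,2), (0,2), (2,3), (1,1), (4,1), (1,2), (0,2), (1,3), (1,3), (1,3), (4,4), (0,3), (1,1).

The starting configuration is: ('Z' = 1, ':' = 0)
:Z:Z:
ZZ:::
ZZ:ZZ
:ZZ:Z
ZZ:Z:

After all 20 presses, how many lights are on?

k=0  :Z:Z:
ZZ:::
ZZ:ZZ
:ZZ:Z
ZZ:Z:
k=1  :Z:Z:
Z::::
::ZZZ
::Z:Z
ZZ:Z:
k=2  Z:ZZ:
ZZ:::
::ZZZ
::Z:Z
ZZ:Z:
k=3  ZZ:::
ZZZ::
::ZZZ
::Z:Z
ZZ:Z:
k=4  ZZZZZ
ZZZZ:
::ZZZ
::Z:Z
ZZ:Z:
k=5  ::ZZZ
:ZZZ:
::ZZZ
::Z:Z
ZZ:Z:
k=6  ::ZZZ
::ZZ:
ZZ:ZZ
:ZZ:Z
ZZ:Z:
k=7  ::ZZZ
::ZZ:
ZZ:ZZ
::Z:Z
::ZZ:
k=8  :::ZZ
:Z:::
ZZZZZ
::Z:Z
::ZZ:
k=9  :ZZ:Z
:ZZ::
ZZZZZ
::Z:Z
::ZZ:
k=10  :ZZ:Z
:ZZZ:
ZZ:::
::ZZZ
::ZZ:
k=11  ::Z:Z
Z::Z:
Z::::
::ZZZ
::ZZ:
k=12  ::Z:Z
Z::Z:
Z::::
:ZZZZ
ZZ:Z:
k=13  ::::Z
ZZZ::
Z:Z::
:ZZZZ
ZZ:Z:
k=14  :ZZZZ
ZZ:::
Z:Z::
:ZZZZ
ZZ:Z:
k=15  :ZZ:Z
ZZZZZ
Z:ZZ:
:ZZZZ
ZZ:Z:
k=16  :ZZZZ
ZZ:::
Z:Z::
:ZZZZ
ZZ:Z:
k=17  :ZZ:Z
ZZZZZ
Z:ZZ:
:ZZZZ
ZZ:Z:
k=18  :ZZ:Z
ZZZZZ
Z:ZZ:
:ZZZ:
ZZ::Z
k=19  :Z:Z:
ZZZ:Z
Z:ZZ:
:ZZZ:
ZZ::Z
k=20  :::Z:
::::Z
ZZZZ:
:ZZZ:
ZZ::Z

12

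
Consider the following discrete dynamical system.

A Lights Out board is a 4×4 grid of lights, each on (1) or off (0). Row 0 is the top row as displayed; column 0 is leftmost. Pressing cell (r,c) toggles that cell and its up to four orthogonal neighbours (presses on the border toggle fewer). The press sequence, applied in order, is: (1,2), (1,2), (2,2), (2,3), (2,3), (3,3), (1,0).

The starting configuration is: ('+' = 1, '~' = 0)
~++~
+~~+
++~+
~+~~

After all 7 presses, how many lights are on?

t=0: ~++~
+~~+
++~+
~+~~
t=1: ~+~~
+++~
++++
~+~~
t=2: ~++~
+~~+
++~+
~+~~
t=3: ~++~
+~++
+~+~
~++~
t=4: ~++~
+~+~
+~~+
~+++
t=5: ~++~
+~++
+~+~
~++~
t=6: ~++~
+~++
+~++
~+~+
t=7: +++~
~+++
~~++
~+~+

10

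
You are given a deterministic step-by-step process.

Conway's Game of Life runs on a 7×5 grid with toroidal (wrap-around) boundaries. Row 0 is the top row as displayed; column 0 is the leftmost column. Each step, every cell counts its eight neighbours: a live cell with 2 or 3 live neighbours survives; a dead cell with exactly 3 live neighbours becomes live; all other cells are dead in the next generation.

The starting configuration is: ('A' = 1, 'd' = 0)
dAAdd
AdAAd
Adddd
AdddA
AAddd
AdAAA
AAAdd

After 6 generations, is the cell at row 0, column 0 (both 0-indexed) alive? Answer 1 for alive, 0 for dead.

k=0  dAAdd
AdAAd
Adddd
AdddA
AAddd
AdAAA
AAAdd
k=1  ddddA
AdAAA
AddAd
ddddA
ddAdd
dddAd
ddddd
k=2  AdddA
AAAdd
AAAdd
dddAA
dddAd
ddddd
ddddd
k=3  AdddA
ddAAd
ddddd
AAdAA
dddAA
ddddd
ddddd
k=4  dddAA
dddAA
AAddd
AdAAd
ddAAd
ddddd
ddddd
k=5  dddAA
ddAAd
AAddd
AddAd
dAAAA
ddddd
ddddd
k=6  ddAAA
AAAAd
AAdAd
dddAd
AAAAA
ddAAd
ddddd

0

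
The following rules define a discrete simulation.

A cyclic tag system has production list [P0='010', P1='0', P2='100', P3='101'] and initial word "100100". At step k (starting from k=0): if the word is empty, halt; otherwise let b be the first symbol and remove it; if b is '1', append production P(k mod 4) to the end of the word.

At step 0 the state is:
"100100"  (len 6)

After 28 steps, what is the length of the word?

0) "100100"  (len 6)
1) "00100010"  (len 8)
2) "0100010"  (len 7)
3) "100010"  (len 6)
4) "00010101"  (len 8)
5) "0010101"  (len 7)
6) "010101"  (len 6)
7) "10101"  (len 5)
8) "0101101"  (len 7)
9) "101101"  (len 6)
10) "011010"  (len 6)
11) "11010"  (len 5)
12) "1010101"  (len 7)
13) "010101010"  (len 9)
14) "10101010"  (len 8)
15) "0101010100"  (len 10)
16) "101010100"  (len 9)
17) "01010100010"  (len 11)
18) "1010100010"  (len 10)
19) "010100010100"  (len 12)
20) "10100010100"  (len 11)
21) "0100010100010"  (len 13)
22) "100010100010"  (len 12)
23) "00010100010100"  (len 14)
24) "0010100010100"  (len 13)
25) "010100010100"  (len 12)
26) "10100010100"  (len 11)
27) "0100010100100"  (len 13)
28) "100010100100"  (len 12)

12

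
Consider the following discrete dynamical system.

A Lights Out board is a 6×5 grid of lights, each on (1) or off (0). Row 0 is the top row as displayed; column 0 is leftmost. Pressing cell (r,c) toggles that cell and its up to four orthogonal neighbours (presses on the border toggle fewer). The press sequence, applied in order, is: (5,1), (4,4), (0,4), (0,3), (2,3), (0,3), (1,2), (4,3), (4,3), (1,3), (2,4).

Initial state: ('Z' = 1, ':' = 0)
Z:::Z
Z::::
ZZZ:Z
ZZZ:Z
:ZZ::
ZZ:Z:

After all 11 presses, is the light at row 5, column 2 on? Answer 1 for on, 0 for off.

1

t=0: Z:::Z
Z::::
ZZZ:Z
ZZZ:Z
:ZZ::
ZZ:Z:
t=1: Z:::Z
Z::::
ZZZ:Z
ZZZ:Z
::Z::
::ZZ:
t=2: Z:::Z
Z::::
ZZZ:Z
ZZZ::
::ZZZ
::ZZZ
t=3: Z::Z:
Z:::Z
ZZZ:Z
ZZZ::
::ZZZ
::ZZZ
t=4: Z:Z:Z
Z::ZZ
ZZZ:Z
ZZZ::
::ZZZ
::ZZZ
t=5: Z:Z:Z
Z:::Z
ZZ:Z:
ZZZZ:
::ZZZ
::ZZZ
t=6: Z::Z:
Z::ZZ
ZZ:Z:
ZZZZ:
::ZZZ
::ZZZ
t=7: Z:ZZ:
ZZZ:Z
ZZZZ:
ZZZZ:
::ZZZ
::ZZZ
t=8: Z:ZZ:
ZZZ:Z
ZZZZ:
ZZZ::
:::::
::Z:Z
t=9: Z:ZZ:
ZZZ:Z
ZZZZ:
ZZZZ:
::ZZZ
::ZZZ
t=10: Z:Z::
ZZ:Z:
ZZZ::
ZZZZ:
::ZZZ
::ZZZ
t=11: Z:Z::
ZZ:ZZ
ZZZZZ
ZZZZZ
::ZZZ
::ZZZ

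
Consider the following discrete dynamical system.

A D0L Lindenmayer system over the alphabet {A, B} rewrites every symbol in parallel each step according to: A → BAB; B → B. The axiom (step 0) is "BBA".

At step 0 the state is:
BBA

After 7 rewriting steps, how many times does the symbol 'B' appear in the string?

gen 0: BBA
gen 1: BBBAB
gen 2: BBBBABB
gen 3: BBBBBABBB
gen 4: BBBBBBABBBB
gen 5: BBBBBBBABBBBB
gen 6: BBBBBBBBABBBBBB
gen 7: BBBBBBBBBABBBBBBB

16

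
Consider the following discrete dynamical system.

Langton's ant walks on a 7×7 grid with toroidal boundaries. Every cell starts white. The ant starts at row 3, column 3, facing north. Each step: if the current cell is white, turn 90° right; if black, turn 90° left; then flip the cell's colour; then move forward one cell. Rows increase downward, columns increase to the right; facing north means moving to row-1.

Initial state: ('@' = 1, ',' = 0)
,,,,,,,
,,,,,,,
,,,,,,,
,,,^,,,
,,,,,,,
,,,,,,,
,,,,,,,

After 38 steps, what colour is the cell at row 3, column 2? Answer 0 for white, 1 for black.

0

[0] ,,,,,,,
,,,,,,,
,,,,,,,
,,,^,,,
,,,,,,,
,,,,,,,
,,,,,,,
[1] ,,,,,,,
,,,,,,,
,,,,,,,
,,,@>,,
,,,,,,,
,,,,,,,
,,,,,,,
[2] ,,,,,,,
,,,,,,,
,,,,,,,
,,,@@,,
,,,,v,,
,,,,,,,
,,,,,,,
[3] ,,,,,,,
,,,,,,,
,,,,,,,
,,,@@,,
,,,<@,,
,,,,,,,
,,,,,,,
[4] ,,,,,,,
,,,,,,,
,,,,,,,
,,,^@,,
,,,@@,,
,,,,,,,
,,,,,,,
[5] ,,,,,,,
,,,,,,,
,,,,,,,
,,<,@,,
,,,@@,,
,,,,,,,
,,,,,,,
[6] ,,,,,,,
,,,,,,,
,,^,,,,
,,@,@,,
,,,@@,,
,,,,,,,
,,,,,,,
[7] ,,,,,,,
,,,,,,,
,,@>,,,
,,@,@,,
,,,@@,,
,,,,,,,
,,,,,,,
[8] ,,,,,,,
,,,,,,,
,,@@,,,
,,@v@,,
,,,@@,,
,,,,,,,
,,,,,,,
[9] ,,,,,,,
,,,,,,,
,,@@,,,
,,<@@,,
,,,@@,,
,,,,,,,
,,,,,,,
[10] ,,,,,,,
,,,,,,,
,,@@,,,
,,,@@,,
,,v@@,,
,,,,,,,
,,,,,,,
[11] ,,,,,,,
,,,,,,,
,,@@,,,
,,,@@,,
,<@@@,,
,,,,,,,
,,,,,,,
[12] ,,,,,,,
,,,,,,,
,,@@,,,
,^,@@,,
,@@@@,,
,,,,,,,
,,,,,,,
[13] ,,,,,,,
,,,,,,,
,,@@,,,
,@>@@,,
,@@@@,,
,,,,,,,
,,,,,,,
[14] ,,,,,,,
,,,,,,,
,,@@,,,
,@@@@,,
,@v@@,,
,,,,,,,
,,,,,,,
[15] ,,,,,,,
,,,,,,,
,,@@,,,
,@@@@,,
,@,>@,,
,,,,,,,
,,,,,,,
[16] ,,,,,,,
,,,,,,,
,,@@,,,
,@@^@,,
,@,,@,,
,,,,,,,
,,,,,,,
[17] ,,,,,,,
,,,,,,,
,,@@,,,
,@<,@,,
,@,,@,,
,,,,,,,
,,,,,,,
[18] ,,,,,,,
,,,,,,,
,,@@,,,
,@,,@,,
,@v,@,,
,,,,,,,
,,,,,,,
[19] ,,,,,,,
,,,,,,,
,,@@,,,
,@,,@,,
,<@,@,,
,,,,,,,
,,,,,,,
[20] ,,,,,,,
,,,,,,,
,,@@,,,
,@,,@,,
,,@,@,,
,v,,,,,
,,,,,,,
[21] ,,,,,,,
,,,,,,,
,,@@,,,
,@,,@,,
,,@,@,,
<@,,,,,
,,,,,,,
[22] ,,,,,,,
,,,,,,,
,,@@,,,
,@,,@,,
^,@,@,,
@@,,,,,
,,,,,,,
[23] ,,,,,,,
,,,,,,,
,,@@,,,
,@,,@,,
@>@,@,,
@@,,,,,
,,,,,,,
[24] ,,,,,,,
,,,,,,,
,,@@,,,
,@,,@,,
@@@,@,,
@v,,,,,
,,,,,,,
[25] ,,,,,,,
,,,,,,,
,,@@,,,
,@,,@,,
@@@,@,,
@,>,,,,
,,,,,,,
[26] ,,,,,,,
,,,,,,,
,,@@,,,
,@,,@,,
@@@,@,,
@,@,,,,
,,v,,,,
[27] ,,,,,,,
,,,,,,,
,,@@,,,
,@,,@,,
@@@,@,,
@,@,,,,
,<@,,,,
[28] ,,,,,,,
,,,,,,,
,,@@,,,
,@,,@,,
@@@,@,,
@^@,,,,
,@@,,,,
[29] ,,,,,,,
,,,,,,,
,,@@,,,
,@,,@,,
@@@,@,,
@@>,,,,
,@@,,,,
[30] ,,,,,,,
,,,,,,,
,,@@,,,
,@,,@,,
@@^,@,,
@@,,,,,
,@@,,,,
[31] ,,,,,,,
,,,,,,,
,,@@,,,
,@,,@,,
@<,,@,,
@@,,,,,
,@@,,,,
[32] ,,,,,,,
,,,,,,,
,,@@,,,
,@,,@,,
@,,,@,,
@v,,,,,
,@@,,,,
[33] ,,,,,,,
,,,,,,,
,,@@,,,
,@,,@,,
@,,,@,,
@,>,,,,
,@@,,,,
[34] ,,,,,,,
,,,,,,,
,,@@,,,
,@,,@,,
@,,,@,,
@,@,,,,
,@v,,,,
[35] ,,,,,,,
,,,,,,,
,,@@,,,
,@,,@,,
@,,,@,,
@,@,,,,
,@,>,,,
[36] ,,,v,,,
,,,,,,,
,,@@,,,
,@,,@,,
@,,,@,,
@,@,,,,
,@,@,,,
[37] ,,<@,,,
,,,,,,,
,,@@,,,
,@,,@,,
@,,,@,,
@,@,,,,
,@,@,,,
[38] ,,@@,,,
,,,,,,,
,,@@,,,
,@,,@,,
@,,,@,,
@,@,,,,
,@^@,,,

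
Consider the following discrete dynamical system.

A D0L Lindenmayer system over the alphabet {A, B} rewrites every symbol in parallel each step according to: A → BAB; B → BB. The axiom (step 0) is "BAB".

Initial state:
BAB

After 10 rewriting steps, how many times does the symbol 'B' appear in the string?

step 0: BAB
step 1: BBBABBB
step 2: BBBBBBBABBBBBBB
step 3: BBBBBBBBBBBBBBBABBBBBBBBBBBBBBB
step 4: BBBBBBBBBBBBBBBBBBBBBBBBBBBBBBBABBBBBBBBBBBBBBBBBBBBBBBBBBBBBBB
step 5: BBBBBBBBBBBBBBBBBBBBBBBBBBBBBBBBBBBBBBBBBBBBBBBBBBBBBBBBBB…BBBBBBBBBBBBBBBBBBBBBBBBBBBBBBBBBBBBBBBBBBBBBBBBBBBBBBBBBB  (len 127)
step 6: BBBBBBBBBBBBBBBBBBBBBBBBBBBBBBBBBBBBBBBBBBBBBBBBBBBBBBBBBB…BBBBBBBBBBBBBBBBBBBBBBBBBBBBBBBBBBBBBBBBBBBBBBBBBBBBBBBBBB  (len 255)
step 7: BBBBBBBBBBBBBBBBBBBBBBBBBBBBBBBBBBBBBBBBBBBBBBBBBBBBBBBBBB…BBBBBBBBBBBBBBBBBBBBBBBBBBBBBBBBBBBBBBBBBBBBBBBBBBBBBBBBBB  (len 511)
step 8: BBBBBBBBBBBBBBBBBBBBBBBBBBBBBBBBBBBBBBBBBBBBBBBBBBBBBBBBBB…BBBBBBBBBBBBBBBBBBBBBBBBBBBBBBBBBBBBBBBBBBBBBBBBBBBBBBBBBB  (len 1023)
step 9: BBBBBBBBBBBBBBBBBBBBBBBBBBBBBBBBBBBBBBBBBBBBBBBBBBBBBBBBBB…BBBBBBBBBBBBBBBBBBBBBBBBBBBBBBBBBBBBBBBBBBBBBBBBBBBBBBBBBB  (len 2047)
step 10: BBBBBBBBBBBBBBBBBBBBBBBBBBBBBBBBBBBBBBBBBBBBBBBBBBBBBBBBBB…BBBBBBBBBBBBBBBBBBBBBBBBBBBBBBBBBBBBBBBBBBBBBBBBBBBBBBBBBB  (len 4095)

4094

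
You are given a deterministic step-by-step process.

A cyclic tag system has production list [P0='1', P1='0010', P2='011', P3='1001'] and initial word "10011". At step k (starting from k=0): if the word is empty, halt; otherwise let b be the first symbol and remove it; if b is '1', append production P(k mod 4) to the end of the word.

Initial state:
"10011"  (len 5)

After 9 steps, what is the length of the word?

9

[0] "10011"  (len 5)
[1] "00111"  (len 5)
[2] "0111"  (len 4)
[3] "111"  (len 3)
[4] "111001"  (len 6)
[5] "110011"  (len 6)
[6] "100110010"  (len 9)
[7] "00110010011"  (len 11)
[8] "0110010011"  (len 10)
[9] "110010011"  (len 9)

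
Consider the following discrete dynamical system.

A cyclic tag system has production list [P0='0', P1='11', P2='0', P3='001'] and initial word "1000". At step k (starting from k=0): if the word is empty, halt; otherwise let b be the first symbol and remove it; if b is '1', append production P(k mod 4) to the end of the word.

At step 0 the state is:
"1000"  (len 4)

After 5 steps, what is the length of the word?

0

step 0: "1000"  (len 4)
step 1: "0000"  (len 4)
step 2: "000"  (len 3)
step 3: "00"  (len 2)
step 4: "0"  (len 1)
step 5: (halted — word empty)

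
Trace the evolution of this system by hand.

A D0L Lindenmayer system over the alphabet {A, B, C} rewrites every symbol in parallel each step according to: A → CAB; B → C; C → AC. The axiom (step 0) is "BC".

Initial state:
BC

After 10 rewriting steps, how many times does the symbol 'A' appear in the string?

1513

0) BC
1) CAC
2) ACCABAC
3) CABACACCABCCABAC
4) ACCABCCABACCABACACCABCACACCABCCABAC
5) CABACACCABCACACCABCCABACACCABCCABACCABACACCABCACCABACCABACACCABCACACCABCCABAC
6) ACCABCCABACCABACACCABCACCABACCABACACCABCACACCABCCABACCABAC…CABACACCABCCABACCABACACCABCACCABACCABACACCABCACACCABCCABAC  (len 170)
7) CABACACCABCACACCABCCABACACCABCCABACCABACACCABCACCABACACCAB…CABACACCABCCABACCABACACCABCACCABACCABACACCABCACACCABCCABAC  (len 375)
8) ACCABCCABACCABACACCABCACCABACCABACACCABCACACCABCCABACCABAC…CABACACCABCCABACCABACACCABCACCABACCABACACCABCACACCABCCABAC  (len 827)
9) CABACACCABCACACCABCCABACACCABCCABACCABACACCABCACCABACACCAB…CABACACCABCCABACCABACACCABCACCABACCABACACCABCACACCABCCABAC  (len 1824)
10) ACCABCCABACCABACACCABCACCABACCABACACCABCACACCABCCABACCABAC…CABACACCABCCABACCABACACCABCACCABACCABACACCABCACACCABCCABAC  (len 4023)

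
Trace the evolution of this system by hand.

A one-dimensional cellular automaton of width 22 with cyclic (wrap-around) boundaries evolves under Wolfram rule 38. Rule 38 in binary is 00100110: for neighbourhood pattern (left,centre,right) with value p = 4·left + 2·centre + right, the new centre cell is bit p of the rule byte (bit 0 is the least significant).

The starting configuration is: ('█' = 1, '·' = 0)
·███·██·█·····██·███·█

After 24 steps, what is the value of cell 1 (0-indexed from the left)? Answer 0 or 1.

step 0: ·███·██·█·····██·███·█
step 1: █···█··██····█··█···██
step 2: ···██·█·····██·██··█··
step 3: ··█··██····█··█···██··
step 4: ·██·█·····██·██··█····
step 5: █··██····█··█···██····
step 6: █·█·····██·██··█·····█
step 7: ·██····█··█···██····█·
step 8: █·····██·██··█·····██·
step 9: █····█··█···██····█··█
step 10: ····██·██··█·····██·█·
step 11: ···█··█···██····█··██·
step 12: ··██·██··█·····██·█···
step 13: ·█··█···██····█··██···
step 14: ██·██··█·····██·█·····
step 15: ··█···██····█··██····█
step 16: ·██··█·····██·█·····██
step 17: █···██····█··██····█··
step 18: █··█·····██·█·····██·█
step 19: ··██····█··██····█··█·
step 20: ·█·····██·█·····██·██·
step 21: ██····█··██····█··█···
step 22: ·····██·█·····██·██··█
step 23: ····█··██····█··█···██
step 24: ···██·█·····██·██··█··

0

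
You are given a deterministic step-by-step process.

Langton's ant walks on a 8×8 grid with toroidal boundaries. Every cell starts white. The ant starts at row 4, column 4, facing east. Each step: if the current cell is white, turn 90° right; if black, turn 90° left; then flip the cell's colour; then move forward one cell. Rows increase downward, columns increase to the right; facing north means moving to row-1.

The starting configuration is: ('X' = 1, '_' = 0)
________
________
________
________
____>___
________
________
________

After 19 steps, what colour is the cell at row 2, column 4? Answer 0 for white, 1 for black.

0) ________
________
________
________
____>___
________
________
________
1) ________
________
________
________
____X___
____v___
________
________
2) ________
________
________
________
____X___
___<X___
________
________
3) ________
________
________
________
___^X___
___XX___
________
________
4) ________
________
________
________
___X>___
___XX___
________
________
5) ________
________
________
____^___
___X____
___XX___
________
________
6) ________
________
________
____X>__
___X____
___XX___
________
________
7) ________
________
________
____XX__
___X_v__
___XX___
________
________
8) ________
________
________
____XX__
___X<X__
___XX___
________
________
9) ________
________
________
____^X__
___XXX__
___XX___
________
________
10) ________
________
________
___<_X__
___XXX__
___XX___
________
________
11) ________
________
___^____
___X_X__
___XXX__
___XX___
________
________
12) ________
________
___X>___
___X_X__
___XXX__
___XX___
________
________
13) ________
________
___XX___
___XvX__
___XXX__
___XX___
________
________
14) ________
________
___XX___
___<XX__
___XXX__
___XX___
________
________
15) ________
________
___XX___
____XX__
___vXX__
___XX___
________
________
16) ________
________
___XX___
____XX__
____>X__
___XX___
________
________
17) ________
________
___XX___
____^X__
_____X__
___XX___
________
________
18) ________
________
___XX___
___<_X__
_____X__
___XX___
________
________
19) ________
________
___^X___
___X_X__
_____X__
___XX___
________
________

1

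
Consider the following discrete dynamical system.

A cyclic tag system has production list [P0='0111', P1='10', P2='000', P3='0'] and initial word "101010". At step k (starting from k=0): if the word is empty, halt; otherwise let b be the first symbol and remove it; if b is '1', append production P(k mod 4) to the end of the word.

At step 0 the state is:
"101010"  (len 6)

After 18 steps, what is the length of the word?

14

[0] "101010"  (len 6)
[1] "010100111"  (len 9)
[2] "10100111"  (len 8)
[3] "0100111000"  (len 10)
[4] "100111000"  (len 9)
[5] "001110000111"  (len 12)
[6] "01110000111"  (len 11)
[7] "1110000111"  (len 10)
[8] "1100001110"  (len 10)
[9] "1000011100111"  (len 13)
[10] "00001110011110"  (len 14)
[11] "0001110011110"  (len 13)
[12] "001110011110"  (len 12)
[13] "01110011110"  (len 11)
[14] "1110011110"  (len 10)
[15] "110011110000"  (len 12)
[16] "100111100000"  (len 12)
[17] "001111000000111"  (len 15)
[18] "01111000000111"  (len 14)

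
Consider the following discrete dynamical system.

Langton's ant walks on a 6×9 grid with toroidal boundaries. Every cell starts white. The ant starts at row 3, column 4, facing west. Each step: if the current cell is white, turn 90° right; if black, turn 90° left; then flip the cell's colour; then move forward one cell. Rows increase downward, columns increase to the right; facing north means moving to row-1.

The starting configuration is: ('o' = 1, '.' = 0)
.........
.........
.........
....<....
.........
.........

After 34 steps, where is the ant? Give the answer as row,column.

0) .........
.........
.........
....<....
.........
.........
1) .........
.........
....^....
....o....
.........
.........
2) .........
.........
....o>...
....o....
.........
.........
3) .........
.........
....oo...
....ov...
.........
.........
4) .........
.........
....oo...
....<o...
.........
.........
5) .........
.........
....oo...
.....o...
....v....
.........
6) .........
.........
....oo...
.....o...
...<o....
.........
7) .........
.........
....oo...
...^.o...
...oo....
.........
8) .........
.........
....oo...
...o>o...
...oo....
.........
9) .........
.........
....oo...
...ooo...
...ov....
.........
10) .........
.........
....oo...
...ooo...
...o.>...
.........
11) .........
.........
....oo...
...ooo...
...o.o...
.....v...
12) .........
.........
....oo...
...ooo...
...o.o...
....<o...
13) .........
.........
....oo...
...ooo...
...o^o...
....oo...
14) .........
.........
....oo...
...ooo...
...oo>...
....oo...
15) .........
.........
....oo...
...oo^...
...oo....
....oo...
16) .........
.........
....oo...
...o<....
...oo....
....oo...
17) .........
.........
....oo...
...o.....
...ov....
....oo...
18) .........
.........
....oo...
...o.....
...o.>...
....oo...
19) .........
.........
....oo...
...o.....
...o.o...
....ov...
20) .........
.........
....oo...
...o.....
...o.o...
....o.>..
21) ......v..
.........
....oo...
...o.....
...o.o...
....o.o..
22) .....<o..
.........
....oo...
...o.....
...o.o...
....o.o..
23) .....oo..
.........
....oo...
...o.....
...o.o...
....o^o..
24) .....oo..
.........
....oo...
...o.....
...o.o...
....oo>..
25) .....oo..
.........
....oo...
...o.....
...o.o^..
....oo...
26) .....oo..
.........
....oo...
...o.....
...o.oo>.
....oo...
27) .....oo..
.........
....oo...
...o.....
...o.ooo.
....oo.v.
28) .....oo..
.........
....oo...
...o.....
...o.ooo.
....oo<o.
29) .....oo..
.........
....oo...
...o.....
...o.o^o.
....oooo.
30) .....oo..
.........
....oo...
...o.....
...o.<.o.
....oooo.
31) .....oo..
.........
....oo...
...o.....
...o...o.
....ovoo.
32) .....oo..
.........
....oo...
...o.....
...o...o.
....o.>o.
33) .....oo..
.........
....oo...
...o.....
...o..^o.
....o..o.
34) .....oo..
.........
....oo...
...o.....
...o..o>.
....o..o.

4,7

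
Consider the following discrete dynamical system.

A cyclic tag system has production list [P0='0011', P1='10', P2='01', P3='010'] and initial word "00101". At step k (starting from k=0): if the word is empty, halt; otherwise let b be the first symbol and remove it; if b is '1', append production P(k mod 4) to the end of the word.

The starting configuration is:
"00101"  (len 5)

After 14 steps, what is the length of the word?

[0] "00101"  (len 5)
[1] "0101"  (len 4)
[2] "101"  (len 3)
[3] "0101"  (len 4)
[4] "101"  (len 3)
[5] "010011"  (len 6)
[6] "10011"  (len 5)
[7] "001101"  (len 6)
[8] "01101"  (len 5)
[9] "1101"  (len 4)
[10] "10110"  (len 5)
[11] "011001"  (len 6)
[12] "11001"  (len 5)
[13] "10010011"  (len 8)
[14] "001001110"  (len 9)

9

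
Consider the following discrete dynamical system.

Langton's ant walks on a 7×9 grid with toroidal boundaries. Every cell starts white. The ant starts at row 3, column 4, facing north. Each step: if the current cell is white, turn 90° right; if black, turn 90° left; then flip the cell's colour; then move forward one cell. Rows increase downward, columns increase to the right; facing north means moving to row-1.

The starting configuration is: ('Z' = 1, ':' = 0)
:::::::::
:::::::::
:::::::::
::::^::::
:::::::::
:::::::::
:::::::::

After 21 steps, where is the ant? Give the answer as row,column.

[0] :::::::::
:::::::::
:::::::::
::::^::::
:::::::::
:::::::::
:::::::::
[1] :::::::::
:::::::::
:::::::::
::::Z>:::
:::::::::
:::::::::
:::::::::
[2] :::::::::
:::::::::
:::::::::
::::ZZ:::
:::::v:::
:::::::::
:::::::::
[3] :::::::::
:::::::::
:::::::::
::::ZZ:::
::::<Z:::
:::::::::
:::::::::
[4] :::::::::
:::::::::
:::::::::
::::^Z:::
::::ZZ:::
:::::::::
:::::::::
[5] :::::::::
:::::::::
:::::::::
:::<:Z:::
::::ZZ:::
:::::::::
:::::::::
[6] :::::::::
:::::::::
:::^:::::
:::Z:Z:::
::::ZZ:::
:::::::::
:::::::::
[7] :::::::::
:::::::::
:::Z>::::
:::Z:Z:::
::::ZZ:::
:::::::::
:::::::::
[8] :::::::::
:::::::::
:::ZZ::::
:::ZvZ:::
::::ZZ:::
:::::::::
:::::::::
[9] :::::::::
:::::::::
:::ZZ::::
:::<ZZ:::
::::ZZ:::
:::::::::
:::::::::
[10] :::::::::
:::::::::
:::ZZ::::
::::ZZ:::
:::vZZ:::
:::::::::
:::::::::
[11] :::::::::
:::::::::
:::ZZ::::
::::ZZ:::
::<ZZZ:::
:::::::::
:::::::::
[12] :::::::::
:::::::::
:::ZZ::::
::^:ZZ:::
::ZZZZ:::
:::::::::
:::::::::
[13] :::::::::
:::::::::
:::ZZ::::
::Z>ZZ:::
::ZZZZ:::
:::::::::
:::::::::
[14] :::::::::
:::::::::
:::ZZ::::
::ZZZZ:::
::ZvZZ:::
:::::::::
:::::::::
[15] :::::::::
:::::::::
:::ZZ::::
::ZZZZ:::
::Z:>Z:::
:::::::::
:::::::::
[16] :::::::::
:::::::::
:::ZZ::::
::ZZ^Z:::
::Z::Z:::
:::::::::
:::::::::
[17] :::::::::
:::::::::
:::ZZ::::
::Z<:Z:::
::Z::Z:::
:::::::::
:::::::::
[18] :::::::::
:::::::::
:::ZZ::::
::Z::Z:::
::Zv:Z:::
:::::::::
:::::::::
[19] :::::::::
:::::::::
:::ZZ::::
::Z::Z:::
::<Z:Z:::
:::::::::
:::::::::
[20] :::::::::
:::::::::
:::ZZ::::
::Z::Z:::
:::Z:Z:::
::v::::::
:::::::::
[21] :::::::::
:::::::::
:::ZZ::::
::Z::Z:::
:::Z:Z:::
:<Z::::::
:::::::::

5,1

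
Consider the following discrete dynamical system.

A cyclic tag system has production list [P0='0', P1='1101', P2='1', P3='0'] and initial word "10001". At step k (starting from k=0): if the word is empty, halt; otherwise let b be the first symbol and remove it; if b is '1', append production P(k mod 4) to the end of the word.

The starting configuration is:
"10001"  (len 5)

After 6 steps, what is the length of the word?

1

0) "10001"  (len 5)
1) "00010"  (len 5)
2) "0010"  (len 4)
3) "010"  (len 3)
4) "10"  (len 2)
5) "00"  (len 2)
6) "0"  (len 1)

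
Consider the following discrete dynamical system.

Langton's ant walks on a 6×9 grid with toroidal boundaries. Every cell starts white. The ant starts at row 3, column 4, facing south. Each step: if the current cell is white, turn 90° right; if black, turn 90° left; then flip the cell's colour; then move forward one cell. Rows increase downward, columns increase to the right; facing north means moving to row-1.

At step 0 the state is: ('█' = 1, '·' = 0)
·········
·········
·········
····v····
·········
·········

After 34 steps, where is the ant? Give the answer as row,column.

gen 0: ·········
·········
·········
····v····
·········
·········
gen 1: ·········
·········
·········
···<█····
·········
·········
gen 2: ·········
·········
···^·····
···██····
·········
·········
gen 3: ·········
·········
···█>····
···██····
·········
·········
gen 4: ·········
·········
···██····
···█v····
·········
·········
gen 5: ·········
·········
···██····
···█·>···
·········
·········
gen 6: ·········
·········
···██····
···█·█···
·····v···
·········
gen 7: ·········
·········
···██····
···█·█···
····<█···
·········
gen 8: ·········
·········
···██····
···█^█···
····██···
·········
gen 9: ·········
·········
···██····
···██>···
····██···
·········
gen 10: ·········
·········
···██^···
···██····
····██···
·········
gen 11: ·········
·········
···███>··
···██····
····██···
·········
gen 12: ·········
·········
···████··
···██·v··
····██···
·········
gen 13: ·········
·········
···████··
···██<█··
····██···
·········
gen 14: ·········
·········
···██^█··
···████··
····██···
·········
gen 15: ·········
·········
···█<·█··
···████··
····██···
·········
gen 16: ·········
·········
···█··█··
···█v██··
····██···
·········
gen 17: ·········
·········
···█··█··
···█·>█··
····██···
·········
gen 18: ·········
·········
···█·^█··
···█··█··
····██···
·········
gen 19: ·········
·········
···█·█>··
···█··█··
····██···
·········
gen 20: ·········
······^··
···█·█···
···█··█··
····██···
·········
gen 21: ·········
······█>·
···█·█···
···█··█··
····██···
·········
gen 22: ·········
······██·
···█·█·v·
···█··█··
····██···
·········
gen 23: ·········
······██·
···█·█<█·
···█··█··
····██···
·········
gen 24: ·········
······^█·
···█·███·
···█··█··
····██···
·········
gen 25: ·········
·····<·█·
···█·███·
···█··█··
····██···
·········
gen 26: ·····^···
·····█·█·
···█·███·
···█··█··
····██···
·········
gen 27: ·····█>··
·····█·█·
···█·███·
···█··█··
····██···
·········
gen 28: ·····██··
·····█v█·
···█·███·
···█··█··
····██···
·········
gen 29: ·····██··
·····<██·
···█·███·
···█··█··
····██···
·········
gen 30: ·····██··
······██·
···█·v██·
···█··█··
····██···
·········
gen 31: ·····██··
······██·
···█··>█·
···█··█··
····██···
·········
gen 32: ·····██··
······^█·
···█···█·
···█··█··
····██···
·········
gen 33: ·····██··
·····<·█·
···█···█·
···█··█··
····██···
·········
gen 34: ·····^█··
·····█·█·
···█···█·
···█··█··
····██···
·········

0,5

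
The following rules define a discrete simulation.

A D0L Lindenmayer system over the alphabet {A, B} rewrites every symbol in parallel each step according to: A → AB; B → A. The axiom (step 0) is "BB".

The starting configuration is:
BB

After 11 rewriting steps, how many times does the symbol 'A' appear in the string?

gen 0: BB
gen 1: AA
gen 2: ABAB
gen 3: ABAABA
gen 4: ABAABABAAB
gen 5: ABAABABAABAABABA
gen 6: ABAABABAABAABABAABABAABAAB
gen 7: ABAABABAABAABABAABABAABAABABAABAABABAABABA
gen 8: ABAABABAABAABABAABABAABAABABAABAABABAABABAABAABABAABABAABAABABAABAAB
gen 9: ABAABABAABAABABAABABAABAABABAABAABABAABABAABAABABAABABAABAABABAABAABABAABABAABAABABAABAABABAABABAABAABABAABABA
gen 10: ABAABABAABAABABAABABAABAABABAABAABABAABABAABAABABAABABAABA…AABABAABABAABAABABAABABAABAABABAABAABABAABABAABAABABAABAAB  (len 178)
gen 11: ABAABABAABAABABAABABAABAABABAABAABABAABABAABAABABAABABAABA…AABABAABABAABAABABAABABAABAABABAABAABABAABABAABAABABAABABA  (len 288)

178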